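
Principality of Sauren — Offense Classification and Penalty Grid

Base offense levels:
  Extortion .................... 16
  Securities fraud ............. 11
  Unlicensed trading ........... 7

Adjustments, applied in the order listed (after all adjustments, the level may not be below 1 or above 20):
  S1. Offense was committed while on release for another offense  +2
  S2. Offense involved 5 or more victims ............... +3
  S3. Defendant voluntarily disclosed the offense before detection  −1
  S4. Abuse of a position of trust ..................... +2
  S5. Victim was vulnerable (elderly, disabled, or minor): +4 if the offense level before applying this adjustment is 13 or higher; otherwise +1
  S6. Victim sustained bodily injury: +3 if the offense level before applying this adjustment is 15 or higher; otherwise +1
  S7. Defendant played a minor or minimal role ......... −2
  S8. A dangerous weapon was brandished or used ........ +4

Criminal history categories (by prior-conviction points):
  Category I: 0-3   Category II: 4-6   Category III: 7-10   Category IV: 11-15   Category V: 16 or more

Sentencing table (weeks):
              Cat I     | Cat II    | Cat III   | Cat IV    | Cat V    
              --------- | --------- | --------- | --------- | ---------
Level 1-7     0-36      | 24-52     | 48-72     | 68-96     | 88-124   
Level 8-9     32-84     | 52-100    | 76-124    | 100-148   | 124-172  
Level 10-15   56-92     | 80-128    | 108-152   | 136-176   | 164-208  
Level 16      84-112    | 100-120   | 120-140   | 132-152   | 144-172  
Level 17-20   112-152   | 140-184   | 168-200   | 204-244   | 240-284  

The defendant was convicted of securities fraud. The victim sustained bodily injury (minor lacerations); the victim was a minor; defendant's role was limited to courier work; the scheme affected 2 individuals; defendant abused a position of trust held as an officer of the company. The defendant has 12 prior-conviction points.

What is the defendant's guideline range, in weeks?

204-244 weeks

Base offense level for securities fraud: 11.
S2 does not apply.
S3 does not apply.
S4 applies: 11 + 2 = 13.
S5 applies (level before this adjustment is 13 ≥ 13, so +4): 13 + 4 = 17.
S6 applies (level before this adjustment is 17 ≥ 15, so +3): 17 + 3 = 20.
S7 applies: 20 − 2 = 18.
S8 does not apply.
Final offense level: 18.
Criminal history: 12 prior points → Category IV (11-15).
Level 18 falls in the 17-20 band.
Grid: Level 17-20 × Category IV = 204-244 weeks.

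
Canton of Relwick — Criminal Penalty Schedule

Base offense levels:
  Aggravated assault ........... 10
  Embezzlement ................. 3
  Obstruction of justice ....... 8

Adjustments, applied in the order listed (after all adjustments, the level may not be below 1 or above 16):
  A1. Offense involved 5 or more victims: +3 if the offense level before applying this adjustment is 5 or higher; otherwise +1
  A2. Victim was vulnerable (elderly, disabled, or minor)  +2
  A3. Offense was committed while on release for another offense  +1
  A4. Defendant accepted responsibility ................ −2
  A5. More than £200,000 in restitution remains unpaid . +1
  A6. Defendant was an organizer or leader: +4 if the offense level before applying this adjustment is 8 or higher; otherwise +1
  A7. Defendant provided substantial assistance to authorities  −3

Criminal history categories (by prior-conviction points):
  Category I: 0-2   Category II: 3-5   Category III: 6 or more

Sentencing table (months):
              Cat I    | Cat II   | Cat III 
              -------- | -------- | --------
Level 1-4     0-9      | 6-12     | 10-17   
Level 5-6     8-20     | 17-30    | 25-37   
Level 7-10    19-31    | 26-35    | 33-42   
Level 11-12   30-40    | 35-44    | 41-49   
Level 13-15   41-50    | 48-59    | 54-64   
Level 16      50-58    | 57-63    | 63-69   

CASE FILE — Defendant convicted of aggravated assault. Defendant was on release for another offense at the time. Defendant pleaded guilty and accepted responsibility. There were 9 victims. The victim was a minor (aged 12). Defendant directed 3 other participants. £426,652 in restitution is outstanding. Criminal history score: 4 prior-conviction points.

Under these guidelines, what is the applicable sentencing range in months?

Base offense level for aggravated assault: 10.
A1 applies (level before this adjustment is 10 ≥ 5, so +3): 10 + 3 = 13.
A2 applies: 13 + 2 = 15.
A3 applies: 15 + 1 = 16.
A4 applies: 16 − 2 = 14.
A5 applies: 14 + 1 = 15.
A6 applies (level before this adjustment is 15 ≥ 8, so +4): 15 + 4 = 19.
Level 19 exceeds the maximum of 16; capped at 16.
Final offense level: 16.
Criminal history: 4 prior points → Category II (3-5).
Level 16 falls in the 16 band.
Grid: Level 16 × Category II = 57-63 months.

57-63 months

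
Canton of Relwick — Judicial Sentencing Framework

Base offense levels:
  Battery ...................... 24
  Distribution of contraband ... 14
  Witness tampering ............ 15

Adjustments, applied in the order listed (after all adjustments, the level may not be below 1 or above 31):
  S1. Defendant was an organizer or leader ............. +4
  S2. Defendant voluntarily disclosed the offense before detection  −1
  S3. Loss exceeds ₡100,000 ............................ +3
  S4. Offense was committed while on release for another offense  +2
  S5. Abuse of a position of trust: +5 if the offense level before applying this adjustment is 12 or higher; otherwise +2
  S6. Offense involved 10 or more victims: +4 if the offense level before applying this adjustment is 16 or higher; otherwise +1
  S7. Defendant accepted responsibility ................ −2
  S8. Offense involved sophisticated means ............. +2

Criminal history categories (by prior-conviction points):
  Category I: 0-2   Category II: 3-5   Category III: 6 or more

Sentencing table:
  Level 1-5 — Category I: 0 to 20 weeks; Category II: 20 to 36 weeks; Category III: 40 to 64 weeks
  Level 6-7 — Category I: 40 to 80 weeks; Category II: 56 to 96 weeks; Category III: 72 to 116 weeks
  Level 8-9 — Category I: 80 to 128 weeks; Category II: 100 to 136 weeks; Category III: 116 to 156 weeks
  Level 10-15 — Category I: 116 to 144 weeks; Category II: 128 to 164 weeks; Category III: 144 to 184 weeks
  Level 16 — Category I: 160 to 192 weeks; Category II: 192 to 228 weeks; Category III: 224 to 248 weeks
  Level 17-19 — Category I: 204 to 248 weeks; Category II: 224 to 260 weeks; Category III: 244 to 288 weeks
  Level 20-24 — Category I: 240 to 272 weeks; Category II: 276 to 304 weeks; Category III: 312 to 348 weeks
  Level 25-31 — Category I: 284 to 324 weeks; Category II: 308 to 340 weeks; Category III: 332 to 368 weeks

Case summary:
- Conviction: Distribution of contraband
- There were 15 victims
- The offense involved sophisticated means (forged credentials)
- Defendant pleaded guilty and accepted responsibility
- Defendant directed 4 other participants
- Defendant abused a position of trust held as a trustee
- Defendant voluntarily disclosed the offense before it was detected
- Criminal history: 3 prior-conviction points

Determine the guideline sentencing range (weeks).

308-340 weeks

Base offense level for distribution of contraband: 14.
S1 applies: 14 + 4 = 18.
S2 applies: 18 − 1 = 17.
S4 does not apply.
S5 applies (level before this adjustment is 17 ≥ 12, so +5): 17 + 5 = 22.
S6 applies (level before this adjustment is 22 ≥ 16, so +4): 22 + 4 = 26.
S7 applies: 26 − 2 = 24.
S8 applies: 24 + 2 = 26.
Final offense level: 26.
Criminal history: 3 prior points → Category II (3-5).
Level 26 falls in the 25-31 band.
Grid: Level 25-31 × Category II = 308-340 weeks.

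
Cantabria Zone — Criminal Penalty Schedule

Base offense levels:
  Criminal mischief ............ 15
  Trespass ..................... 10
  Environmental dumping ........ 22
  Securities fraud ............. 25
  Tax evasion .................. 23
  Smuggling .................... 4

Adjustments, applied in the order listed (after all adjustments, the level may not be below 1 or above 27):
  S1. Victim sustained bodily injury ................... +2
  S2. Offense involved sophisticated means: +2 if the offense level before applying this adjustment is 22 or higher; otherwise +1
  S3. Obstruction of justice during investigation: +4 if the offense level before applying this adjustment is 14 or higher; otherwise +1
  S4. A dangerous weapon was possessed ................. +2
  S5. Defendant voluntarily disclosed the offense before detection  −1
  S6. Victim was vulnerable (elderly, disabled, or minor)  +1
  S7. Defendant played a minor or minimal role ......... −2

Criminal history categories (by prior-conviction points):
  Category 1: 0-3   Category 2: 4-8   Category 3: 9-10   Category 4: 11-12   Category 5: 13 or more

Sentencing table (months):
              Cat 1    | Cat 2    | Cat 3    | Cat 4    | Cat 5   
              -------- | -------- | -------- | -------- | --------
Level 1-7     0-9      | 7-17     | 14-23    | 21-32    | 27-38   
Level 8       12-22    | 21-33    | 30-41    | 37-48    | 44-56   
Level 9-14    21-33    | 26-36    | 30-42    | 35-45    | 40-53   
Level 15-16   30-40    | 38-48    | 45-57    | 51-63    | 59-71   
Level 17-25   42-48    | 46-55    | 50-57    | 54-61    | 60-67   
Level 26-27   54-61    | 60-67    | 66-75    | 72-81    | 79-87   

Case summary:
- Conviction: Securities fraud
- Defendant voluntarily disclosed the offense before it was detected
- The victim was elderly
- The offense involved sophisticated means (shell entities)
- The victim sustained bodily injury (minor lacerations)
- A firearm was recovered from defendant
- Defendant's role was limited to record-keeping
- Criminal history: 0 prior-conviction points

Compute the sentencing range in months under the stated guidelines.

Base offense level for securities fraud: 25.
S1 applies: 25 + 2 = 27.
S2 applies (level before this adjustment is 27 ≥ 22, so +2): 27 + 2 = 29.
S3 does not apply.
S4 applies: 29 + 2 = 31.
S5 applies: 31 − 1 = 30.
S6 applies: 30 + 1 = 31.
S7 applies: 31 − 2 = 29.
Level 29 exceeds the maximum of 27; capped at 27.
Final offense level: 27.
Criminal history: 0 prior points → Category 1 (0-3).
Level 27 falls in the 26-27 band.
Grid: Level 26-27 × Category 1 = 54-61 months.

54-61 months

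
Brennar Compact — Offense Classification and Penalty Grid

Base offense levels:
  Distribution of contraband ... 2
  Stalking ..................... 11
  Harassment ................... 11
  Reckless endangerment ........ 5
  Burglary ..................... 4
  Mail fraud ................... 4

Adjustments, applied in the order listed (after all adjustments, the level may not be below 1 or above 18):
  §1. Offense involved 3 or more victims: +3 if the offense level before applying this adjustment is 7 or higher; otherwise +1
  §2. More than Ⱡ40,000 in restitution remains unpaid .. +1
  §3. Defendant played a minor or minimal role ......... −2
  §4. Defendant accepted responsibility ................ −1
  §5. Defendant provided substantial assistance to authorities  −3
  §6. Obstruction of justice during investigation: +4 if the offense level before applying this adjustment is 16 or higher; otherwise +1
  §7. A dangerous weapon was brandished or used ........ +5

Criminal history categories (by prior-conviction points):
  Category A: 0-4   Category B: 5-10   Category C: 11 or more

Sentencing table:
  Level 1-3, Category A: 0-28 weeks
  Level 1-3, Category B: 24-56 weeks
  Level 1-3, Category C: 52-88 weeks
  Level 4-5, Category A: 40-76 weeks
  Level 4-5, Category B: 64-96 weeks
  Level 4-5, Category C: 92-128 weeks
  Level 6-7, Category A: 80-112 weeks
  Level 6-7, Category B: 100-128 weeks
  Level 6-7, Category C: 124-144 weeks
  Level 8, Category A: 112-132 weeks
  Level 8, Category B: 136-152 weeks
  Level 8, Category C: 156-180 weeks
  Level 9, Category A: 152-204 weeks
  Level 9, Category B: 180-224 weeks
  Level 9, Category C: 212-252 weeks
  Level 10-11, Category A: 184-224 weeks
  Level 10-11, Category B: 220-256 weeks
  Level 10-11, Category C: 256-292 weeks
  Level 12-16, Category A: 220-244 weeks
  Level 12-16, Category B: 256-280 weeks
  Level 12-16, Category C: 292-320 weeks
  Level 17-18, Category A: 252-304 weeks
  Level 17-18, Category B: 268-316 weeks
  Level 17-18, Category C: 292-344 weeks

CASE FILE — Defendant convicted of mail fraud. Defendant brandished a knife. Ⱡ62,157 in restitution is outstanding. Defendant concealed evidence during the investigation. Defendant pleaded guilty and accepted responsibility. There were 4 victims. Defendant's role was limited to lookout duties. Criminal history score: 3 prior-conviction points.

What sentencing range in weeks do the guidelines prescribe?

152-204 weeks

Base offense level for mail fraud: 4.
§1 applies (level before this adjustment is 4 < 7, so +1): 4 + 1 = 5.
§2 applies: 5 + 1 = 6.
§3 applies: 6 − 2 = 4.
§4 applies: 4 − 1 = 3.
§6 applies (level before this adjustment is 3 < 16, so +1): 3 + 1 = 4.
§7 applies: 4 + 5 = 9.
Final offense level: 9.
Criminal history: 3 prior points → Category A (0-4).
Level 9 falls in the 9 band.
Grid: Level 9 × Category A = 152-204 weeks.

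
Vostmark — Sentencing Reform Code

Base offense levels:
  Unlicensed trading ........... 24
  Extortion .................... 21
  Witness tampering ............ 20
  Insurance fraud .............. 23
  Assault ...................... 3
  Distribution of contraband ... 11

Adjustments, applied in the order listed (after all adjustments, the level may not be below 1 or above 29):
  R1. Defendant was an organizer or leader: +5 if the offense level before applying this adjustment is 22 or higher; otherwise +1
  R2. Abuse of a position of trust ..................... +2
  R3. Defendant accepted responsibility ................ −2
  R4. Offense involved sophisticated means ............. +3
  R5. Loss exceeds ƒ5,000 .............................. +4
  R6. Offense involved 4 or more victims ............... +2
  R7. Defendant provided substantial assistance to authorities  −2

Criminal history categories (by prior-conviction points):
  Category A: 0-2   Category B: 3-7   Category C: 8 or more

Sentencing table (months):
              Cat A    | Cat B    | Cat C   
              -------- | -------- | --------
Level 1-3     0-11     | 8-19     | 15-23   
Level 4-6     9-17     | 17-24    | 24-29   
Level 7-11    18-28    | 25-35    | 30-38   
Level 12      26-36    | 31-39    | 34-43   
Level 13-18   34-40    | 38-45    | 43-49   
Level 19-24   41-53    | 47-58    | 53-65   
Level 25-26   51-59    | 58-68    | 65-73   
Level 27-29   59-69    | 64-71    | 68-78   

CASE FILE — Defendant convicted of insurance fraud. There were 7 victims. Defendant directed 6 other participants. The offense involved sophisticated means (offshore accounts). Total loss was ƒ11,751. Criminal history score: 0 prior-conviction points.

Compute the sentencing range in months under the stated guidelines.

59-69 months

Base offense level for insurance fraud: 23.
R1 applies (level before this adjustment is 23 ≥ 22, so +5): 23 + 5 = 28.
R2 does not apply.
R3 does not apply.
R4 applies: 28 + 3 = 31.
R5 applies: 31 + 4 = 35.
R6 applies: 35 + 2 = 37.
Level 37 exceeds the maximum of 29; capped at 29.
Final offense level: 29.
Criminal history: 0 prior points → Category A (0-2).
Level 29 falls in the 27-29 band.
Grid: Level 27-29 × Category A = 59-69 months.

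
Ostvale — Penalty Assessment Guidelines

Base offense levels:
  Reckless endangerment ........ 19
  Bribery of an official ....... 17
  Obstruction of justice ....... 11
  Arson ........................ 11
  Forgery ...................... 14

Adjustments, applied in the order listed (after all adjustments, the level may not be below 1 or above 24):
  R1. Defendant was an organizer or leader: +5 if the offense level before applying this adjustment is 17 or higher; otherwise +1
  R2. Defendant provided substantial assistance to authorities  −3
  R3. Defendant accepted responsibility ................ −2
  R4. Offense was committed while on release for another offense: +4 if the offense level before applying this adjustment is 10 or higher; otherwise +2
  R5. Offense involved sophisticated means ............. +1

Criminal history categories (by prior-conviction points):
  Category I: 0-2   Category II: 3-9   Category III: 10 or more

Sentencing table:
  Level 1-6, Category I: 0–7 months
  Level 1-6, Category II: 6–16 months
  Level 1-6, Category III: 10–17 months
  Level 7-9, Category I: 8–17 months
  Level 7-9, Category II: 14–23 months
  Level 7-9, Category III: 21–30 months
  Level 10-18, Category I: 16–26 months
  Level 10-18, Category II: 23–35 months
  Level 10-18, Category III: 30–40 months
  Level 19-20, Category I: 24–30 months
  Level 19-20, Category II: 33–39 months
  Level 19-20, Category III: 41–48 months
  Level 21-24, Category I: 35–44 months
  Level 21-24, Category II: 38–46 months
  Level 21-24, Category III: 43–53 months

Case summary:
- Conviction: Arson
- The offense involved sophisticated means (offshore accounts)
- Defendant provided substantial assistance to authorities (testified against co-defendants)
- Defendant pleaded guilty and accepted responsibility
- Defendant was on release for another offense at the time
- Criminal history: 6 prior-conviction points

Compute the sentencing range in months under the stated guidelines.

Base offense level for arson: 11.
R2 applies: 11 − 3 = 8.
R3 applies: 8 − 2 = 6.
R4 applies (level before this adjustment is 6 < 10, so +2): 6 + 2 = 8.
R5 applies: 8 + 1 = 9.
Final offense level: 9.
Criminal history: 6 prior points → Category II (3-9).
Level 9 falls in the 7-9 band.
Grid: Level 7-9 × Category II = 14-23 months.

14-23 months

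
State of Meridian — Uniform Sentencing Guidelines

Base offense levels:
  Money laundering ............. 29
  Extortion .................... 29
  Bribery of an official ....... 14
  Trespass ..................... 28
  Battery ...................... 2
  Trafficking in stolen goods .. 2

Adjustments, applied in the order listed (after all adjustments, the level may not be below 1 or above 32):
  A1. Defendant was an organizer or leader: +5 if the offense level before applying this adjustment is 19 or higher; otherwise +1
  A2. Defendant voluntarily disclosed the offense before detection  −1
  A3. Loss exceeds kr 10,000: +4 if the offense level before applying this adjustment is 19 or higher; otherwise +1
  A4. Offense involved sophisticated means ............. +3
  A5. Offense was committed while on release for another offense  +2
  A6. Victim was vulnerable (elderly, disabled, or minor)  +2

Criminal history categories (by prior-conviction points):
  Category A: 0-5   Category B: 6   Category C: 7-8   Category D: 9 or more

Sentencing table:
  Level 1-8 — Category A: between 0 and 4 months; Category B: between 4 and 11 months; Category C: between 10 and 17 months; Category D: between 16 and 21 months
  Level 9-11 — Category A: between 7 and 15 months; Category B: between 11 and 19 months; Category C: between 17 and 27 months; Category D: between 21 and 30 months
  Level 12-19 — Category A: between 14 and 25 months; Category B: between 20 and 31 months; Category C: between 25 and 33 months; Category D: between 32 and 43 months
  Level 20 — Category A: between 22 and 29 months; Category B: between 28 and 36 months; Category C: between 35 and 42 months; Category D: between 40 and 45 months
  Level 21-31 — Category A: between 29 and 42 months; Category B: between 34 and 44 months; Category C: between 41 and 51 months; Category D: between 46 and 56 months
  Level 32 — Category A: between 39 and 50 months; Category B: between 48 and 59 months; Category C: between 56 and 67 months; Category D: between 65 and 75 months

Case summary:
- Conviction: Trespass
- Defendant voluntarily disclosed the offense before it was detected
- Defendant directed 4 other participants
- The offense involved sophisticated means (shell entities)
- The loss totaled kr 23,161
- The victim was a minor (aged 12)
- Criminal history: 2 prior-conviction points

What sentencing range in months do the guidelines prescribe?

39-50 months

Base offense level for trespass: 28.
A1 applies (level before this adjustment is 28 ≥ 19, so +5): 28 + 5 = 33.
A2 applies: 33 − 1 = 32.
A3 applies (level before this adjustment is 32 ≥ 19, so +4): 32 + 4 = 36.
A4 applies: 36 + 3 = 39.
A5 does not apply.
A6 applies: 39 + 2 = 41.
Level 41 exceeds the maximum of 32; capped at 32.
Final offense level: 32.
Criminal history: 2 prior points → Category A (0-5).
Level 32 falls in the 32 band.
Grid: Level 32 × Category A = 39-50 months.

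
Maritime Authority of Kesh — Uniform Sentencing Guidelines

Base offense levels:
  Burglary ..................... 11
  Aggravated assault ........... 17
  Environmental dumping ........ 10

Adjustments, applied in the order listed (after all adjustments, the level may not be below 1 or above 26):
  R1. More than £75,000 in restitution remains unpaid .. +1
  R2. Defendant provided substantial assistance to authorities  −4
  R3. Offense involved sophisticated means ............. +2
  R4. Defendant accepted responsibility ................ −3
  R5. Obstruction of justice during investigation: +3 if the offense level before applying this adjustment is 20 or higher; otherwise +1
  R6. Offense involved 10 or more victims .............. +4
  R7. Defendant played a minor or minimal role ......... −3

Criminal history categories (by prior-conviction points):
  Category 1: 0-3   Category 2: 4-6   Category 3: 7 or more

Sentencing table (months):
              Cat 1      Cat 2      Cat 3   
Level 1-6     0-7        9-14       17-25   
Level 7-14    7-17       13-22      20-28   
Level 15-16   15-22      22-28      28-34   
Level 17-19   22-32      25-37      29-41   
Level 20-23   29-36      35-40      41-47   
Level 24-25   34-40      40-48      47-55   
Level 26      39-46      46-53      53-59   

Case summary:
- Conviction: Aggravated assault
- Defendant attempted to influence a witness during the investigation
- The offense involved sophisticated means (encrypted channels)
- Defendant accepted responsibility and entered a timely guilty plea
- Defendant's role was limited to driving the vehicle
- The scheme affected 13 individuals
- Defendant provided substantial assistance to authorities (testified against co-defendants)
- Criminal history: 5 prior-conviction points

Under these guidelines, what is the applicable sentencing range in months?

13-22 months

Base offense level for aggravated assault: 17.
R2 applies: 17 − 4 = 13.
R3 applies: 13 + 2 = 15.
R4 applies: 15 − 3 = 12.
R5 applies (level before this adjustment is 12 < 20, so +1): 12 + 1 = 13.
R6 applies: 13 + 4 = 17.
R7 applies: 17 − 3 = 14.
Final offense level: 14.
Criminal history: 5 prior points → Category 2 (4-6).
Level 14 falls in the 7-14 band.
Grid: Level 7-14 × Category 2 = 13-22 months.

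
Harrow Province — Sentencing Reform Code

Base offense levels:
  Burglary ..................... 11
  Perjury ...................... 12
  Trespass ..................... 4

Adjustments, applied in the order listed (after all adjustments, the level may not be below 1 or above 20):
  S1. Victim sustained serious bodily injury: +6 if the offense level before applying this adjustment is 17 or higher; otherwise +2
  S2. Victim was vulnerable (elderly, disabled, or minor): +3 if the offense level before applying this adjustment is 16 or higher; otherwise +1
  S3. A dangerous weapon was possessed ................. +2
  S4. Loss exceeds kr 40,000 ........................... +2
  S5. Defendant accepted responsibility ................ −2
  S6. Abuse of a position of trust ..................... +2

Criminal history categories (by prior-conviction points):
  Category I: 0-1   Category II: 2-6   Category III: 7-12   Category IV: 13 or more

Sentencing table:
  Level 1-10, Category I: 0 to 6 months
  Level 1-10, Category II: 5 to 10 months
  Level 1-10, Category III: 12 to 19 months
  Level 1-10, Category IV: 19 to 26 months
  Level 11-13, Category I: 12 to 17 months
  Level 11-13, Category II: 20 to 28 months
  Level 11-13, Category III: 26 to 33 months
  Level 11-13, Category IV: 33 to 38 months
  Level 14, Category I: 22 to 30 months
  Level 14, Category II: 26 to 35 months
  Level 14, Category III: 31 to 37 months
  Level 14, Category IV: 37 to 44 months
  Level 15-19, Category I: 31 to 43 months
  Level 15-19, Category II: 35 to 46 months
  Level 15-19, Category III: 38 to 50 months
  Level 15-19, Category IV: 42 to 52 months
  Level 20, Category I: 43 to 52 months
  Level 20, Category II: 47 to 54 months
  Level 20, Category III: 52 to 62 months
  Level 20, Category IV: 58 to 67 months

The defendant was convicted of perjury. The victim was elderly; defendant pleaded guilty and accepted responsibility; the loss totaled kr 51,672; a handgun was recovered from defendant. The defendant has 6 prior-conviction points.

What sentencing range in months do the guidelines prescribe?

Base offense level for perjury: 12.
S1 does not apply.
S2 applies (level before this adjustment is 12 < 16, so +1): 12 + 1 = 13.
S3 applies: 13 + 2 = 15.
S4 applies: 15 + 2 = 17.
S5 applies: 17 − 2 = 15.
S6 does not apply.
Final offense level: 15.
Criminal history: 6 prior points → Category II (2-6).
Level 15 falls in the 15-19 band.
Grid: Level 15-19 × Category II = 35-46 months.

35-46 months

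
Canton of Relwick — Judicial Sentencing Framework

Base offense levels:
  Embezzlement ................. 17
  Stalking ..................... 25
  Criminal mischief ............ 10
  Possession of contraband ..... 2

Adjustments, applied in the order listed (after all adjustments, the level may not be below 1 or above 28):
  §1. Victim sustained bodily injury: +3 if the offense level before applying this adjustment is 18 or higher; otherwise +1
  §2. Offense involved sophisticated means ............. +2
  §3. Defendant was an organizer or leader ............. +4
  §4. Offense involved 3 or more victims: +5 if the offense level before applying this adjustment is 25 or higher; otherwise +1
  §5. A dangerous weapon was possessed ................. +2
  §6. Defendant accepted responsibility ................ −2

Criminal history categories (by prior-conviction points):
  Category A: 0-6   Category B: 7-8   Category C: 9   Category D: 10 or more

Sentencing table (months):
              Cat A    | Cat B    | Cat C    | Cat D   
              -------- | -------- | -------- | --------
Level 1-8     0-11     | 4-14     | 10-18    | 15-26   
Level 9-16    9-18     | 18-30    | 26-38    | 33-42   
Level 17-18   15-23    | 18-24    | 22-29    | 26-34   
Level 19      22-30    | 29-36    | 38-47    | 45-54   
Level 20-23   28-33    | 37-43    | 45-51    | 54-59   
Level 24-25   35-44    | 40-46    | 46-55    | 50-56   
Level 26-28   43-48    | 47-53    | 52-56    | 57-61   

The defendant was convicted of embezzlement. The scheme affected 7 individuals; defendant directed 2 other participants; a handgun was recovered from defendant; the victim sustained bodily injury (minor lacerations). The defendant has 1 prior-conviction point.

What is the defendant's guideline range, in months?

35-44 months

Base offense level for embezzlement: 17.
§1 applies (level before this adjustment is 17 < 18, so +1): 17 + 1 = 18.
§3 applies: 18 + 4 = 22.
§4 applies (level before this adjustment is 22 < 25, so +1): 22 + 1 = 23.
§5 applies: 23 + 2 = 25.
Final offense level: 25.
Criminal history: 1 prior point → Category A (0-6).
Level 25 falls in the 24-25 band.
Grid: Level 24-25 × Category A = 35-44 months.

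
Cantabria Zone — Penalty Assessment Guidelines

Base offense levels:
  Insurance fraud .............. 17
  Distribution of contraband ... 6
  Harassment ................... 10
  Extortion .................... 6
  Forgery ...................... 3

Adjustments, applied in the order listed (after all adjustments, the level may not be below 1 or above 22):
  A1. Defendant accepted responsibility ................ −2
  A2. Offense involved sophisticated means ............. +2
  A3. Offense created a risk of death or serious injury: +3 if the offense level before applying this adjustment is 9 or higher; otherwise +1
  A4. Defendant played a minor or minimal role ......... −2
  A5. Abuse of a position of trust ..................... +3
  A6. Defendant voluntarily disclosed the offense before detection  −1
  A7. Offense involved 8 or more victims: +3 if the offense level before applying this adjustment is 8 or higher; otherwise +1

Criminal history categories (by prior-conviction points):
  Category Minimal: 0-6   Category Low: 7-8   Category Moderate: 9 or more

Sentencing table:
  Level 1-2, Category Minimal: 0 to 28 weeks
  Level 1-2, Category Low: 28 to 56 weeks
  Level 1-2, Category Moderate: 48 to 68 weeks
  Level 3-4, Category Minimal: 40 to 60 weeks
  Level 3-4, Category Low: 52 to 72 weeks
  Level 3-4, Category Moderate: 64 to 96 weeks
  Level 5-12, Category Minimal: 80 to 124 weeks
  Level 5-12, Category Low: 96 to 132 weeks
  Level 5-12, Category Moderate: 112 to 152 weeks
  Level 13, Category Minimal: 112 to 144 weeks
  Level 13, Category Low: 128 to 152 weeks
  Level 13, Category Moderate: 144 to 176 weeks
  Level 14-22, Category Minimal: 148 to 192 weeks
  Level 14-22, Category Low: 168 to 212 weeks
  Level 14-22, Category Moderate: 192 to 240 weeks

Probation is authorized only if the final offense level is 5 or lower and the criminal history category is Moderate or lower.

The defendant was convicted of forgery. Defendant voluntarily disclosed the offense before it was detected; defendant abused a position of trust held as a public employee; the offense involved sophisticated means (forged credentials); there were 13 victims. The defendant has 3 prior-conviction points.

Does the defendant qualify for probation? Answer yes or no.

No

Base offense level for forgery: 3.
A1 does not apply.
A2 applies: 3 + 2 = 5.
A4 does not apply.
A5 applies: 5 + 3 = 8.
A6 applies: 8 − 1 = 7.
A7 applies (level before this adjustment is 7 < 8, so +1): 7 + 1 = 8.
Final offense level: 8.
Criminal history: 3 prior points → Category Minimal (0-6).
Level 8 falls in the 5-12 band.
Grid: Level 5-12 × Category Minimal = 80-124 weeks.
Probation check: level 8 > 5 and category Minimal ≤ Moderate → not eligible.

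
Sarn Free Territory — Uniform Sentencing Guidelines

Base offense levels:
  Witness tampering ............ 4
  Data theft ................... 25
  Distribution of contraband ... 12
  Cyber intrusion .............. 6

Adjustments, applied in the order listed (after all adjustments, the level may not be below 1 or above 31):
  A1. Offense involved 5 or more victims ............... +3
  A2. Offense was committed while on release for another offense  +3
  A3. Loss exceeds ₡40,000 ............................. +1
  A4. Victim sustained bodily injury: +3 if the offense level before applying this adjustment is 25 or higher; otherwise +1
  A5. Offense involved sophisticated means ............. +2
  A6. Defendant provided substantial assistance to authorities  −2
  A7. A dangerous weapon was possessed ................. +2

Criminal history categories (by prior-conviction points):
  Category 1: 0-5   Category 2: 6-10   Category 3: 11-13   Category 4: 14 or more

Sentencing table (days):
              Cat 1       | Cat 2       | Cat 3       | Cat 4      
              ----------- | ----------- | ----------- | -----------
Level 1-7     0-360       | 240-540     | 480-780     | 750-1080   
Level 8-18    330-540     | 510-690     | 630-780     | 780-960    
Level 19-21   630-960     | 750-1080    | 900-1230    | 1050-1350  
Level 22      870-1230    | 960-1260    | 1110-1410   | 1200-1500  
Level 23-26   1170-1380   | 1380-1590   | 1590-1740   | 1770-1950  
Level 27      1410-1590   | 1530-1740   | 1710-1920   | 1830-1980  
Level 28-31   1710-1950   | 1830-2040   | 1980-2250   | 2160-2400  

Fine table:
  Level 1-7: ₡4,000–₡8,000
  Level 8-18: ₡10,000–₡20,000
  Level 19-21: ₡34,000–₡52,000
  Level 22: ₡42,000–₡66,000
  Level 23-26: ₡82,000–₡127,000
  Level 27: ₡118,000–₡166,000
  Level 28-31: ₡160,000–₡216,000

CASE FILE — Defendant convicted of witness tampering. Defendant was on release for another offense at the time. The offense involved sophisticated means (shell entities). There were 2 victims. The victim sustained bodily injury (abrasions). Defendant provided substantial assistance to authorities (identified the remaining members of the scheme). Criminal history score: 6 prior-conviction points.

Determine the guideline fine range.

Base offense level for witness tampering: 4.
A1 does not apply.
A2 applies: 4 + 3 = 7.
A4 applies (level before this adjustment is 7 < 25, so +1): 7 + 1 = 8.
A5 applies: 8 + 2 = 10.
A6 applies: 10 − 2 = 8.
A7 does not apply.
Final offense level: 8.
Level 8 falls in the 8-18 band.
Fine table: Level 8-18 → ₡10,000–₡20,000.

₡10,000–₡20,000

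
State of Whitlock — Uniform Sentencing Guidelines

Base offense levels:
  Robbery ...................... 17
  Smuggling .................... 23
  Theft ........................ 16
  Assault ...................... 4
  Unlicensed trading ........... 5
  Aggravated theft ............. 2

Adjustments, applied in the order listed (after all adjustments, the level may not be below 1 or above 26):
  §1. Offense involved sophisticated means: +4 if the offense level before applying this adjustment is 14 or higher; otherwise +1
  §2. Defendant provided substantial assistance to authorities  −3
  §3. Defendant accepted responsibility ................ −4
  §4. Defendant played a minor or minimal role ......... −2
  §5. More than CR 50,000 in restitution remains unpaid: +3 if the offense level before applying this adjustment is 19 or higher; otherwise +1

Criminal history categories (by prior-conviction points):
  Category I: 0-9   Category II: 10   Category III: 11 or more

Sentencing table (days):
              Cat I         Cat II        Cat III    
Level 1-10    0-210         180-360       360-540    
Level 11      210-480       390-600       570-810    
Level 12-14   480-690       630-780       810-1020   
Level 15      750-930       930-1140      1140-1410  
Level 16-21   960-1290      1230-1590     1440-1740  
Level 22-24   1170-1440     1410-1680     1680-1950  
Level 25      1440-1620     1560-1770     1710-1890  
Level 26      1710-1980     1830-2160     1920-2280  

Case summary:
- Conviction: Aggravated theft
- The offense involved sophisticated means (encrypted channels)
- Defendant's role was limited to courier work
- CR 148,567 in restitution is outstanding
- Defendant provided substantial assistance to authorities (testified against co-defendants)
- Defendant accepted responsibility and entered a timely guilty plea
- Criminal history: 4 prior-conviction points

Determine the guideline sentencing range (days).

Base offense level for aggravated theft: 2.
§1 applies (level before this adjustment is 2 < 14, so +1): 2 + 1 = 3.
§2 applies: 3 − 3 = 0.
§3 applies: 0 − 4 = -4.
§4 applies: -4 − 2 = -6.
§5 applies (level before this adjustment is -6 < 19, so +1): -6 + 1 = -5.
Level -5 is below the minimum of 1; floored at 1.
Final offense level: 1.
Criminal history: 4 prior points → Category I (0-9).
Level 1 falls in the 1-10 band.
Grid: Level 1-10 × Category I = 0-210 days.

0-210 days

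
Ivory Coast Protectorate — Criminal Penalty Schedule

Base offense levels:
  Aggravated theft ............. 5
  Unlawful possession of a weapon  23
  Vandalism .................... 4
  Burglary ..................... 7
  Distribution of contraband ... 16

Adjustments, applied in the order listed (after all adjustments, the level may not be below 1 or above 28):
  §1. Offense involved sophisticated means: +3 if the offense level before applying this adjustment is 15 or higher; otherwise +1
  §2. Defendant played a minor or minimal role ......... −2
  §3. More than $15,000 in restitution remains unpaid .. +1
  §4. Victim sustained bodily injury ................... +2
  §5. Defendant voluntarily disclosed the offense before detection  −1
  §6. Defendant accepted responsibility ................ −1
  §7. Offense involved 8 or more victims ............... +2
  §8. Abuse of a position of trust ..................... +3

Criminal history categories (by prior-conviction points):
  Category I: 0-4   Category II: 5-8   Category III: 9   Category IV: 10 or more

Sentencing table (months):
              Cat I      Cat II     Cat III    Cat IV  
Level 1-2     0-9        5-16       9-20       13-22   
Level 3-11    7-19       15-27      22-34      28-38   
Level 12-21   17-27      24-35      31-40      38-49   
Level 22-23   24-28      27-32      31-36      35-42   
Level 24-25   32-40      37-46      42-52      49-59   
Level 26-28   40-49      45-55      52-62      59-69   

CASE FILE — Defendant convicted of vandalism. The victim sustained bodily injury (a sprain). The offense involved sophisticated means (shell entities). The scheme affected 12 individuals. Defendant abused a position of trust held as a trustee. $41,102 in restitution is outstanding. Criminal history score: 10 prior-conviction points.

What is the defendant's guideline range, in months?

Base offense level for vandalism: 4.
§1 applies (level before this adjustment is 4 < 15, so +1): 4 + 1 = 5.
§2 does not apply.
§3 applies: 5 + 1 = 6.
§4 applies: 6 + 2 = 8.
§5 does not apply.
§6 does not apply.
§7 applies: 8 + 2 = 10.
§8 applies: 10 + 3 = 13.
Final offense level: 13.
Criminal history: 10 prior points → Category IV (10+).
Level 13 falls in the 12-21 band.
Grid: Level 12-21 × Category IV = 38-49 months.

38-49 months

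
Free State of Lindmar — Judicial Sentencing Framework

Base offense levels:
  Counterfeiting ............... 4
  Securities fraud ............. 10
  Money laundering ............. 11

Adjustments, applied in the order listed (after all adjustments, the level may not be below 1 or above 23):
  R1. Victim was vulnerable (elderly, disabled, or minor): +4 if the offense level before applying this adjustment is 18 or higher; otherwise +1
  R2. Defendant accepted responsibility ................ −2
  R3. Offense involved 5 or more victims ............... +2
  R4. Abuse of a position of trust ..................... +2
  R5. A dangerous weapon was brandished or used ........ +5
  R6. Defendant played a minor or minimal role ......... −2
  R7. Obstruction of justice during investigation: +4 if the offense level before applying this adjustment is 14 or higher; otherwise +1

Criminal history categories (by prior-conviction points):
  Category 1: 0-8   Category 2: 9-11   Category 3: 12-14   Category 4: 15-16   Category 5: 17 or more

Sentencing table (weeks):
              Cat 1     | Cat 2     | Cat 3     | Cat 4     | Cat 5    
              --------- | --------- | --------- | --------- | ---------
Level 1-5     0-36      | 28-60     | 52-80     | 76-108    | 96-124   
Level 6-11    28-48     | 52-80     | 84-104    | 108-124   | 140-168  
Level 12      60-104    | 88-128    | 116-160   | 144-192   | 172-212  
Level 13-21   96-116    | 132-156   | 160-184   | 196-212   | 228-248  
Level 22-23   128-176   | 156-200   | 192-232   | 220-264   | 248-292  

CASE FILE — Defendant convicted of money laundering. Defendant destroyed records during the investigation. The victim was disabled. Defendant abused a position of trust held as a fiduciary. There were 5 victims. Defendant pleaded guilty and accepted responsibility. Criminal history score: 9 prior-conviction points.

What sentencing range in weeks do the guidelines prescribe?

Base offense level for money laundering: 11.
R1 applies (level before this adjustment is 11 < 18, so +1): 11 + 1 = 12.
R2 applies: 12 − 2 = 10.
R3 applies: 10 + 2 = 12.
R4 applies: 12 + 2 = 14.
R7 applies (level before this adjustment is 14 ≥ 14, so +4): 14 + 4 = 18.
Final offense level: 18.
Criminal history: 9 prior points → Category 2 (9-11).
Level 18 falls in the 13-21 band.
Grid: Level 13-21 × Category 2 = 132-156 weeks.

132-156 weeks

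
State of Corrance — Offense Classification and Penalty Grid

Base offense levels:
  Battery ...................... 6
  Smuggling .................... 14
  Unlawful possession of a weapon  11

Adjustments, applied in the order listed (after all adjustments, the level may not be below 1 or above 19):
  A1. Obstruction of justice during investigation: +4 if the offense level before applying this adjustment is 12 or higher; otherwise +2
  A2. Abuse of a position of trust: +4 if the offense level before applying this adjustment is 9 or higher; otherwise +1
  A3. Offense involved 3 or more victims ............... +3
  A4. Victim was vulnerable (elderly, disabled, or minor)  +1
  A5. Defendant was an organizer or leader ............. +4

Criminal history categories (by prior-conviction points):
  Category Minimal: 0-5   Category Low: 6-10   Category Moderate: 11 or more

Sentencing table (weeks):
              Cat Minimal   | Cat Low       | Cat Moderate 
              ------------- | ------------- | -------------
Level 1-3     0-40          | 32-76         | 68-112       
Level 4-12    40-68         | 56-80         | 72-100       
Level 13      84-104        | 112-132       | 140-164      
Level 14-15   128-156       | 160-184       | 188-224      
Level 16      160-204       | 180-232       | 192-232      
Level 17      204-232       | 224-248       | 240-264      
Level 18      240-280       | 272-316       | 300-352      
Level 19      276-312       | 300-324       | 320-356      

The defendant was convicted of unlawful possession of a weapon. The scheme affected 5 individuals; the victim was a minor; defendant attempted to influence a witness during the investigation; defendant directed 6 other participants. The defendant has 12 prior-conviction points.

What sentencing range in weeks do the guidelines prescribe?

320-356 weeks

Base offense level for unlawful possession of a weapon: 11.
A1 applies (level before this adjustment is 11 < 12, so +2): 11 + 2 = 13.
A3 applies: 13 + 3 = 16.
A4 applies: 16 + 1 = 17.
A5 applies: 17 + 4 = 21.
Level 21 exceeds the maximum of 19; capped at 19.
Final offense level: 19.
Criminal history: 12 prior points → Category Moderate (11+).
Level 19 falls in the 19 band.
Grid: Level 19 × Category Moderate = 320-356 weeks.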